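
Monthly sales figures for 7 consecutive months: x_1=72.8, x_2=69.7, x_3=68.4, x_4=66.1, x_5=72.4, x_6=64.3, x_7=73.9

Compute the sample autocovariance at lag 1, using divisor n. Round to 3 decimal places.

-6.090

Mean x̄ = (72.8 + 69.7 + 68.4 + 66.1 + 72.4 + 64.3 + 73.9)/7 = 69.6571
Deviations: 3.1429, 0.0429, -1.2571, -3.5571, 2.7429, -5.3571, 4.2429
Σ_{t=1}^{6}(x_t−x̄)(x_{t+1}−x̄) = -42.6276
γ_1 = -42.6276 / 7 = -6.090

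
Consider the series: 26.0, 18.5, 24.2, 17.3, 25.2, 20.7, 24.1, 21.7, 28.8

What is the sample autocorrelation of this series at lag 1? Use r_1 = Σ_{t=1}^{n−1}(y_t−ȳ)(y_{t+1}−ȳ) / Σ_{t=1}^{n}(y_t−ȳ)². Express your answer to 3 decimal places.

-0.504

Mean ȳ = (26.0 + 18.5 + 24.2 + 17.3 + 25.2 + 20.7 + 24.1 + 21.7 + 28.8)/9 = 22.9444
Numerator Σ_{t=1}^{8}(y_t−ȳ)(y_{t+1}−ȳ) = -55.3598
Denominator Σ(y_t−ȳ)² = 109.8222
r_1 = -55.3598 / 109.8222 = -0.504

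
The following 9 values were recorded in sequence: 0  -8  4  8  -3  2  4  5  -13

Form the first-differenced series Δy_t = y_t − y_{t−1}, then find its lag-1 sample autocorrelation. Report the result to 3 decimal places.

-0.198

First differences Δy: -8, 12, 4, -11, 5, 2, 1, -18
Mean of differences = -1.6250
Numerator Σ(Δy_t−Δȳ)(Δy_{t+1}−Δȳ) = -134.5156
Denominator Σ(Δy_t−Δȳ)² = 677.8750
r_1(Δy) = -134.5156 / 677.8750 = -0.198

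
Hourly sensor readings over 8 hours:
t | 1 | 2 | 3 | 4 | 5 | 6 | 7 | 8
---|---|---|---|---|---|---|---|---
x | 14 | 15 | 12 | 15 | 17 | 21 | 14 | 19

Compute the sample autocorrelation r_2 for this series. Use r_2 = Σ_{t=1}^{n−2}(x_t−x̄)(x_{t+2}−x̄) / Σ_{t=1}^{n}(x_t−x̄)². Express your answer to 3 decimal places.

Mean x̄ = (14 + 15 + 12 + 15 + 17 + 21 + 14 + 19)/8 = 15.8750
Deviations from mean: -1.8750, -0.8750, -3.8750, -0.8750, 1.1250, 5.1250, -1.8750, 3.1250
Σ(x_t−x̄)(x_{t+2}−x̄) = (7.2656) + (0.7656) + (-4.3594) + (-4.4844) + (-2.1094) + (16.0156) = 13.0938
Denominator Σ(x_t−x̄)² = 60.8750
r_2 = 13.0938 / 60.8750 = 0.215

0.215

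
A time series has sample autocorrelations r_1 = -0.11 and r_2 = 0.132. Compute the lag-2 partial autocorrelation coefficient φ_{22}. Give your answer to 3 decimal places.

φ_{22} = (r_2 − r_1²) / (1 − r_1²)
r_1² = (-0.11)² = 0.0121
Numerator = 0.132 − 0.0121 = 0.1199; denominator = 1 − 0.0121 = 0.9879
φ_{22} = 0.1199 / 0.9879 = 0.121

0.121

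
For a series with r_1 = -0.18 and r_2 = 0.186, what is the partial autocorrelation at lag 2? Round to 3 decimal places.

0.159

φ_{22} = (r_2 − r_1²) / (1 − r_1²)
r_1² = (-0.18)² = 0.0324
Numerator = 0.186 − 0.0324 = 0.1536; denominator = 1 − 0.0324 = 0.9676
φ_{22} = 0.1536 / 0.9676 = 0.159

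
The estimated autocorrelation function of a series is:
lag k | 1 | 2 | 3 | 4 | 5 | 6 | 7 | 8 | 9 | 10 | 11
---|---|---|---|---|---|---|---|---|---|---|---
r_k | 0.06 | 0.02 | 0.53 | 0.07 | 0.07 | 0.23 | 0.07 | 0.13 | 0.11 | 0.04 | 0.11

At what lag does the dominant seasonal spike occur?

The largest autocorrelation is r_3 = 0.53, with a weaker echo at lag 6 (0.23); the remaining lags stay at or below 0.13.
The dominant spike at lag 3 indicates a seasonal period of 3.

3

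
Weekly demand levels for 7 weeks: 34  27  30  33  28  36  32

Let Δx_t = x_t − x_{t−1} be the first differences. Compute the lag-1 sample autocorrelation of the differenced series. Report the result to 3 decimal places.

-0.561

First differences Δx: -7, 3, 3, -5, 8, -4
Mean of differences = -0.3333
Numerator Σ(Δx_t−Δx̄)(Δx_{t+1}−Δx̄) = -96.1111
Denominator Σ(Δx_t−Δx̄)² = 171.3333
r_1(Δx) = -96.1111 / 171.3333 = -0.561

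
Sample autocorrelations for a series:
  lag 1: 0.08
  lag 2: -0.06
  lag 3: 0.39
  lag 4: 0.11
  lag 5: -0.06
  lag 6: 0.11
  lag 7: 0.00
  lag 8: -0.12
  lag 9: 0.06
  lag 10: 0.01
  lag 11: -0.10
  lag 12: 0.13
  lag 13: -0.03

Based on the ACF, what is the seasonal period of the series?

The largest autocorrelation is r_3 = 0.39; the remaining lags stay at or below 0.13.
The dominant spike at lag 3 indicates a seasonal period of 3.

3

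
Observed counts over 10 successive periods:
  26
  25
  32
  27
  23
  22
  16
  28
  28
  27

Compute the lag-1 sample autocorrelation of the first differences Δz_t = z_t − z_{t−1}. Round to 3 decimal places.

First differences Δz: -1, 7, -5, -4, -1, -6, 12, 0, -1
Mean of differences = 0.1111
Numerator Σ(Δz_t−Δz̄)(Δz_{t+1}−Δz̄) = -84.3457
Denominator Σ(Δz_t−Δz̄)² = 272.8889
r_1(Δz) = -84.3457 / 272.8889 = -0.309

-0.309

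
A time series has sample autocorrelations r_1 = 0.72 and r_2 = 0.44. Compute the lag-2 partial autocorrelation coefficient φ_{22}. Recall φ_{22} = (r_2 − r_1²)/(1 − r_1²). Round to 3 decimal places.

φ_{22} = (r_2 − r_1²) / (1 − r_1²)
r_1² = (0.72)² = 0.5184
Numerator = 0.44 − 0.5184 = -0.0784; denominator = 1 − 0.5184 = 0.4816
φ_{22} = -0.0784 / 0.4816 = -0.163

-0.163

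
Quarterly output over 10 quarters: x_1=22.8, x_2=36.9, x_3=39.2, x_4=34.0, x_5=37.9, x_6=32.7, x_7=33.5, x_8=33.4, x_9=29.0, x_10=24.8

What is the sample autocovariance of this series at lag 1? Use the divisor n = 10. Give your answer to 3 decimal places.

Mean x̄ = (22.8 + 36.9 + 39.2 + 34.0 + 37.9 + 32.7 + 33.5 + 33.4 + 29.0 + 24.8)/10 = 32.4200
Σ_{t=1}^{9}(x_t−x̄)(x_{t+1}−x̄) = 32.2516
γ_1 = 32.2516 / 10 = 3.225

3.225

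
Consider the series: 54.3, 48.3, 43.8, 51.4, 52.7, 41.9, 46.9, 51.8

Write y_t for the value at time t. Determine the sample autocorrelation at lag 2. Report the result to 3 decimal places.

-0.682

Mean ȳ = (54.3 + 48.3 + 43.8 + 51.4 + 52.7 + 41.9 + 46.9 + 51.8)/8 = 48.8875
Deviations from mean: 5.4125, -0.5875, -5.0875, 2.5125, 3.8125, -6.9875, -1.9875, 2.9125
Numerator Σ_{t=1}^{6}(y_t−ȳ)(y_{t+2}−ȳ) = -93.8928
Denominator Σ(y_t−ȳ)² = 137.6288
r_2 = -93.8928 / 137.6288 = -0.682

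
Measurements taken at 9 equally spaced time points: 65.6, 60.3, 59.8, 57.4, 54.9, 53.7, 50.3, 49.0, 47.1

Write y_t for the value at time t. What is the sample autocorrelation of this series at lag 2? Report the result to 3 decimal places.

0.361

Mean ȳ = (65.6 + 60.3 + 59.8 + 57.4 + 54.9 + 53.7 + 50.3 + 49.0 + 47.1)/9 = 55.3444
Σ(y_t−ȳ)(y_{t+2}−ȳ) = (45.6942) + (10.1864) + (-1.9802) + (-3.3802) + (2.2420) + (10.4331) + (41.5886) = 104.7838
Denominator Σ(y_t−ȳ)² = 290.3822
r_2 = 104.7838 / 290.3822 = 0.361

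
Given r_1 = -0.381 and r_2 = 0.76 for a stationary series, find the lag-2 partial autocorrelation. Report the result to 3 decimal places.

φ_{22} = (r_2 − r_1²) / (1 − r_1²)
r_1² = (-0.381)² = 0.145161
Numerator = 0.76 − 0.1452 = 0.6148; denominator = 1 − 0.1452 = 0.8548
φ_{22} = 0.6148 / 0.8548 = 0.719

0.719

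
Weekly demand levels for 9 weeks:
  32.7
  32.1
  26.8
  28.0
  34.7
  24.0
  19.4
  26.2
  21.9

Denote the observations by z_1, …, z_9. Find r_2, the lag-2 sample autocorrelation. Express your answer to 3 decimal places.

-0.083

Mean z̄ = (32.7 + 32.1 + 26.8 + 28.0 + 34.7 + 24.0 + 19.4 + 26.2 + 21.9)/9 = 27.3111
Σ(z_t−z̄)(z_{t+2}−z̄) = (-2.7543) + (3.2990) + (-3.7765) + (-2.2810) + (-58.4543) + (3.6790) + (42.8079) = -17.4802
Denominator Σ(z_t−z̄)² = 211.3689
r_2 = -17.4802 / 211.3689 = -0.083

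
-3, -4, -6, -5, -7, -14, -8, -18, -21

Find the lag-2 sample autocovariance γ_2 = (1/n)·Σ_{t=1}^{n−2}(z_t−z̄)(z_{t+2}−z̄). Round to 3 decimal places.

Mean z̄ = (-3 − 4 − 6 − 5 − 7 − 14 − 8 − 18 − 21)/9 = -9.5556
Σ_{t=1}^{7}(z_t−z̄)(z_{t+2}−z̄) = 61.1605
γ_2 = 61.1605 / 9 = 6.796

6.796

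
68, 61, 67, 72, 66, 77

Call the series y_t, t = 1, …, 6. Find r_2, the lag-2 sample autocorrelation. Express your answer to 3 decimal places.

Mean ȳ = (68 + 61 + 67 + 72 + 66 + 77)/6 = 68.5000
Numerator Σ_{t=1}^{4}(y_t−ȳ)(y_{t+2}−ȳ) = 8.0000
Denominator Σ(y_t−ȳ)² = 149.5000
r_2 = 8.0000 / 149.5000 = 0.054

0.054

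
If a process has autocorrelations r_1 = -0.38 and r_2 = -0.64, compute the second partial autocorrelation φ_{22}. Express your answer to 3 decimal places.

-0.917

φ_{22} = (r_2 − r_1²) / (1 − r_1²)
r_1² = (-0.38)² = 0.1444
Numerator = -0.64 − 0.1444 = -0.7844; denominator = 1 − 0.1444 = 0.8556
φ_{22} = -0.7844 / 0.8556 = -0.917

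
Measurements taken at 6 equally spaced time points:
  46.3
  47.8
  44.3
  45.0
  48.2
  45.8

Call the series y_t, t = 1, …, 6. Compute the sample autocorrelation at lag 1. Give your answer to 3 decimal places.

-0.324

Mean ȳ = (46.3 + 47.8 + 44.3 + 45.0 + 48.2 + 45.8)/6 = 46.2333
Deviations from mean: 0.0667, 1.5667, -1.9333, -1.2333, 1.9667, -0.4333
Numerator Σ_{t=1}^{5}(y_t−ȳ)(y_{t+1}−ȳ) = -3.8178
Denominator Σ(y_t−ȳ)² = 11.7733
r_1 = -3.8178 / 11.7733 = -0.324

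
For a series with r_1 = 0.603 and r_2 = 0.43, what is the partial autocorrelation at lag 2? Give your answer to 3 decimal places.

φ_{22} = (r_2 − r_1²) / (1 − r_1²)
r_1² = (0.603)² = 0.363609
Numerator = 0.43 − 0.3636 = 0.0664; denominator = 1 − 0.3636 = 0.6364
φ_{22} = 0.0664 / 0.6364 = 0.104

0.104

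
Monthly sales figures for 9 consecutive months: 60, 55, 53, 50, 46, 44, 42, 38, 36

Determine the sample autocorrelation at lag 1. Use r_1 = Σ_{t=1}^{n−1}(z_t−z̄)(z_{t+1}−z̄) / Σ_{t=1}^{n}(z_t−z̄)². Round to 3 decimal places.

0.639

Mean z̄ = (60 + 55 + 53 + 50 + 46 + 44 + 42 + 38 + 36)/9 = 47.1111
Numerator Σ_{t=1}^{8}(z_t−z̄)(z_{t+1}−z̄) = 329.0988
Denominator Σ(z_t−z̄)² = 514.8889
r_1 = 329.0988 / 514.8889 = 0.639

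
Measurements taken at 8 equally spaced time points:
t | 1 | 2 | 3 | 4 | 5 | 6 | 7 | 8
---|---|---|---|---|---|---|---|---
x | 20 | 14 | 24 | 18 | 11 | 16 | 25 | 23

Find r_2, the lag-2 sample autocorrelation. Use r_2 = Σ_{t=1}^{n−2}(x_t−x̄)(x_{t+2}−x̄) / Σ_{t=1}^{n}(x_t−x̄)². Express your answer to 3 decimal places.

-0.497

Mean x̄ = (20 + 14 + 24 + 18 + 11 + 16 + 25 + 23)/8 = 18.8750
Numerator Σ_{t=1}^{6}(x_t−x̄)(x_{t+2}−x̄) = -87.9063
Denominator Σ(x_t−x̄)² = 176.8750
r_2 = -87.9063 / 176.8750 = -0.497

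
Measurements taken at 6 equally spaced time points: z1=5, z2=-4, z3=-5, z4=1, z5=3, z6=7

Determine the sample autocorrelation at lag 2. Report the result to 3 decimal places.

-0.300

Mean z̄ = (5 − 4 − 5 + 1 + 3 + 7)/6 = 1.1667
Deviations from mean: 3.8333, -5.1667, -6.1667, -0.1667, 1.8333, 5.8333
Σ(z_t−z̄)(z_{t+2}−z̄) = (-23.6389) + (0.8611) + (-11.3056) + (-0.9722) = -35.0556
Denominator Σ(z_t−z̄)² = 116.8333
r_2 = -35.0556 / 116.8333 = -0.300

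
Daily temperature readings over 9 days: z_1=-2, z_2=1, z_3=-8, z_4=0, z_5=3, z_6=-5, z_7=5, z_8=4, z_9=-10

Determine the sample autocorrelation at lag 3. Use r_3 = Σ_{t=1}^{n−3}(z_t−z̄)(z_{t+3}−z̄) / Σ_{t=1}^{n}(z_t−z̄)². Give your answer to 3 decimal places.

Mean z̄ = (-2 + 1 − 8 + 0 + 3 − 5 + 5 + 4 − 10)/9 = -1.3333
Σ(z_t−z̄)(z_{t+3}−z̄) = (-0.8889) + (10.1111) + (24.4444) + (8.4444) + (23.1111) + (31.7778) = 97.0000
Denominator Σ(z_t−z̄)² = 228.0000
r_3 = 97.0000 / 228.0000 = 0.425

0.425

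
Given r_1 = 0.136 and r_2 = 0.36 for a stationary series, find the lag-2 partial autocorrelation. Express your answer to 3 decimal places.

φ_{22} = (r_2 − r_1²) / (1 − r_1²)
r_1² = (0.136)² = 0.018496
Numerator = 0.36 − 0.0185 = 0.3415; denominator = 1 − 0.0185 = 0.9815
φ_{22} = 0.3415 / 0.9815 = 0.348

0.348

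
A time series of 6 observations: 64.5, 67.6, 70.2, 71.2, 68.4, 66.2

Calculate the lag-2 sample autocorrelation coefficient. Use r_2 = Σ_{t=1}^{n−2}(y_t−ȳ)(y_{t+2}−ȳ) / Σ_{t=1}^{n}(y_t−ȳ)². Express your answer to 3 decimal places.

Mean ȳ = (64.5 + 67.6 + 70.2 + 71.2 + 68.4 + 66.2)/6 = 68.0167
Deviations from mean: -3.5167, -0.4167, 2.1833, 3.1833, 0.3833, -1.8167
Numerator Σ_{t=1}^{4}(y_t−ȳ)(y_{t+2}−ȳ) = -13.9506
Denominator Σ(y_t−ȳ)² = 30.8883
r_2 = -13.9506 / 30.8883 = -0.452

-0.452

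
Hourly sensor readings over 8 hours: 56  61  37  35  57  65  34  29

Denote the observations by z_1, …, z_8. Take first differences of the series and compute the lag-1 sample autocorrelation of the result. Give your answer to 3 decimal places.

First differences Δz: 5, -24, -2, 22, 8, -31, -5
Mean of differences = -3.8571
Numerator Σ(Δz_t−Δz̄)(Δz_{t+1}−Δz̄) = -152.0204
Denominator Σ(Δz_t−Δz̄)² = 2034.8571
r_1(Δz) = -152.0204 / 2034.8571 = -0.075

-0.075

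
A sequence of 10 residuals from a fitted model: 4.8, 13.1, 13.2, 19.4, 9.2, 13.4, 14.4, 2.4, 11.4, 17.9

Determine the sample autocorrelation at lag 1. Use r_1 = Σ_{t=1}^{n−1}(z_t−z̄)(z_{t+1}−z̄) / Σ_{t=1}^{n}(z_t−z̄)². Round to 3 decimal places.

-0.158

Mean z̄ = (4.8 + 13.1 + 13.2 + 19.4 + 9.2 + 13.4 + 14.4 + 2.4 + 11.4 + 17.9)/10 = 11.9200
Numerator Σ_{t=1}^{9}(z_t−z̄)(z_{t+1}−z̄) = -39.7864
Denominator Σ(z_t−z̄)² = 252.0760
r_1 = -39.7864 / 252.0760 = -0.158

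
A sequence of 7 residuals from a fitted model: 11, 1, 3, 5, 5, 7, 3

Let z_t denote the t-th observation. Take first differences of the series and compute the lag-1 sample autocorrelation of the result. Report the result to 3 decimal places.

-0.152

First differences Δz: -10, 2, 2, 0, 2, -4
Mean of differences = -1.3333
Numerator Σ(Δz_t−Δz̄)(Δz_{t+1}−Δz̄) = -17.7778
Denominator Σ(Δz_t−Δz̄)² = 117.3333
r_1(Δz) = -17.7778 / 117.3333 = -0.152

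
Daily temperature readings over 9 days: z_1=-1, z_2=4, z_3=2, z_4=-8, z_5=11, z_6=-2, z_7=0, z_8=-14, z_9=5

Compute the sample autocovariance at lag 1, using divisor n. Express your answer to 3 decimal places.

-21.605

Mean z̄ = (-1 + 4 + 2 − 8 + 11 − 2 + 0 − 14 + 5)/9 = -0.3333
Σ_{t=1}^{8}(z_t−z̄)(z_{t+1}−z̄) = -194.4444
γ_1 = -194.4444 / 9 = -21.605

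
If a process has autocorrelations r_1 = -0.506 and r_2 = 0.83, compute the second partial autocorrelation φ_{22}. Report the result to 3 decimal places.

0.771

φ_{22} = (r_2 − r_1²) / (1 − r_1²)
r_1² = (-0.506)² = 0.256036
Numerator = 0.83 − 0.2560 = 0.5740; denominator = 1 − 0.2560 = 0.7440
φ_{22} = 0.5740 / 0.7440 = 0.771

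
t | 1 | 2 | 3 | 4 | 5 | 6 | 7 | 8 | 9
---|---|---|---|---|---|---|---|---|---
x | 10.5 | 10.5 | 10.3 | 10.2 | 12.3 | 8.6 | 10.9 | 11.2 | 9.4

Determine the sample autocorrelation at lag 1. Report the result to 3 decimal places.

-0.582

Mean x̄ = (10.5 + 10.5 + 10.3 + 10.2 + 12.3 + 8.6 + 10.9 + 11.2 + 9.4)/9 = 10.4333
Numerator Σ_{t=1}^{8}(x_t−x̄)(x_{t+1}−x̄) = -5.1211
Denominator Σ(x_t−x̄)² = 8.8000
r_1 = -5.1211 / 8.8000 = -0.582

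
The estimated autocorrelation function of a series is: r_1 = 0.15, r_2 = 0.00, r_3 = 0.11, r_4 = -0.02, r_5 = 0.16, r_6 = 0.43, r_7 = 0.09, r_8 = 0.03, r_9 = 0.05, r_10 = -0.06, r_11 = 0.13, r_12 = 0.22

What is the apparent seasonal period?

6

The largest autocorrelation is r_6 = 0.43, with a weaker echo at lag 12 (0.22); the remaining lags stay at or below 0.16.
The dominant spike at lag 6 indicates a seasonal period of 6.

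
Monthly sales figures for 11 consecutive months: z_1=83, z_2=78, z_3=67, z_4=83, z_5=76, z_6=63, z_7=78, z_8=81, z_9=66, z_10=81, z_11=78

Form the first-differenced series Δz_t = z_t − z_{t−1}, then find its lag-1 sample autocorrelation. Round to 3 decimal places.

First differences Δz: -5, -11, 16, -7, -13, 15, 3, -15, 15, -3
Mean of differences = -0.5000
Numerator Σ(Δz_t−Δz̄)(Δz_{t+1}−Δz̄) = -605.7500
Denominator Σ(Δz_t−Δz̄)² = 1310.5000
r_1(Δz) = -605.7500 / 1310.5000 = -0.462

-0.462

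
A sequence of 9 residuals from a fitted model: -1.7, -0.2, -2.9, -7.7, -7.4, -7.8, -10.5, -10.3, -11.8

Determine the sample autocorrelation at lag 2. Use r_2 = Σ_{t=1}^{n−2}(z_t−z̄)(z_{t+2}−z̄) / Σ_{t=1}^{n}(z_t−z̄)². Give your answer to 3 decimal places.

Mean z̄ = (-1.7 − 0.2 − 2.9 − 7.7 − 7.4 − 7.8 − 10.5 − 10.3 − 11.8)/9 = -6.7000
Numerator Σ_{t=1}^{7}(z_t−z̄)(z_{t+2}−z̄) = 36.9400
Denominator Σ(z_t−z̄)² = 137.8000
r_2 = 36.9400 / 137.8000 = 0.268

0.268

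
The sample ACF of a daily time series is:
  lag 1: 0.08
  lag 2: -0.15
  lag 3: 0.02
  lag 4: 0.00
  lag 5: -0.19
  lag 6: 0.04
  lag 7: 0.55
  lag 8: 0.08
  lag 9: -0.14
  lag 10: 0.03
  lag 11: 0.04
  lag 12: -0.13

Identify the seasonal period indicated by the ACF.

The largest autocorrelation is r_7 = 0.55; the remaining lags stay at or below 0.08.
The dominant spike at lag 7 indicates a seasonal period of 7.

7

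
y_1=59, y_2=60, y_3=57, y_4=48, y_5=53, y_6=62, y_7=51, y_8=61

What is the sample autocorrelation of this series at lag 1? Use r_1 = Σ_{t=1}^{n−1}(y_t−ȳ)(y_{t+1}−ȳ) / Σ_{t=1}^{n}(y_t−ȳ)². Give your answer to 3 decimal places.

-0.214

Mean ȳ = (59 + 60 + 57 + 48 + 53 + 62 + 51 + 61)/8 = 56.3750
Σ(y_t−ȳ)(y_{t+1}−ȳ) = (9.5156) + (2.2656) + (-5.2344) + (28.2656) + (-18.9844) + (-30.2344) + (-24.8594) = -39.2656
Denominator Σ(y_t−ȳ)² = 183.8750
r_1 = -39.2656 / 183.8750 = -0.214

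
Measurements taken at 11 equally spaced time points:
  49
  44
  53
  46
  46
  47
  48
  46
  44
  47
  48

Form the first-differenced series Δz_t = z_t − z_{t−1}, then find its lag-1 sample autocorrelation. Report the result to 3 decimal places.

-0.616

First differences Δz: -5, 9, -7, 0, 1, 1, -2, -2, 3, 1
Mean of differences = -0.1000
Numerator Σ(Δz_t−Δz̄)(Δz_{t+1}−Δz̄) = -107.7100
Denominator Σ(Δz_t−Δz̄)² = 174.9000
r_1(Δz) = -107.7100 / 174.9000 = -0.616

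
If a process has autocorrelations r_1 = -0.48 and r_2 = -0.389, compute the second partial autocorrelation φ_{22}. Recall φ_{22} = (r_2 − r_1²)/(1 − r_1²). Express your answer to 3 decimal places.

-0.805

φ_{22} = (r_2 − r_1²) / (1 − r_1²)
r_1² = (-0.48)² = 0.2304
Numerator = -0.389 − 0.2304 = -0.6194; denominator = 1 − 0.2304 = 0.7696
φ_{22} = -0.6194 / 0.7696 = -0.805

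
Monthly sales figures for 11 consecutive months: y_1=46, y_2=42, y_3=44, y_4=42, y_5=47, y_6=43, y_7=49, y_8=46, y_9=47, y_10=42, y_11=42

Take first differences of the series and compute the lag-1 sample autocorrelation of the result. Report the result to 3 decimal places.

-0.686

First differences Δy: -4, 2, -2, 5, -4, 6, -3, 1, -5, 0
Mean of differences = -0.4000
Numerator Σ(Δy_t−Δȳ)(Δy_{t+1}−Δȳ) = -92.1600
Denominator Σ(Δy_t−Δȳ)² = 134.4000
r_1(Δy) = -92.1600 / 134.4000 = -0.686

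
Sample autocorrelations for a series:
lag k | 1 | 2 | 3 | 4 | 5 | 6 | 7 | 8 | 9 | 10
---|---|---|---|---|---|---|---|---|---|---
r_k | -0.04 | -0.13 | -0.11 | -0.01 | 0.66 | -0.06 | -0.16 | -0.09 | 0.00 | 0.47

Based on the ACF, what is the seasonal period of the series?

The largest autocorrelation is r_5 = 0.66, with a weaker echo at lag 10 (0.47); the remaining lags stay at or below 0.00.
The dominant spike at lag 5 indicates a seasonal period of 5.

5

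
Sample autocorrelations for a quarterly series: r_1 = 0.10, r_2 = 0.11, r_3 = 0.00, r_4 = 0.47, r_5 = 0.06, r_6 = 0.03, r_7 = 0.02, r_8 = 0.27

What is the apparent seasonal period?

The largest autocorrelation is r_4 = 0.47, with a weaker echo at lag 8 (0.27); the remaining lags stay at or below 0.11.
The dominant spike at lag 4 indicates a seasonal period of 4.

4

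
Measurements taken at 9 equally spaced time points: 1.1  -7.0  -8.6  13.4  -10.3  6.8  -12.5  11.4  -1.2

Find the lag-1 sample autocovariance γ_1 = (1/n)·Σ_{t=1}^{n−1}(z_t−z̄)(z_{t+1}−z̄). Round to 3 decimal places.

-57.531

Mean z̄ = (1.1 − 7.0 − 8.6 + 13.4 − 10.3 + 6.8 − 12.5 + 11.4 − 1.2)/9 = -0.7667
Σ_{t=1}^{8}(z_t−z̄)(z_{t+1}−z̄) = -517.7811
γ_1 = -517.7811 / 9 = -57.531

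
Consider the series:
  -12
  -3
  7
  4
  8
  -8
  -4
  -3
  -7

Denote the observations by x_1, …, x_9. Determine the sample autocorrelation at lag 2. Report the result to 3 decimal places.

-0.120

Mean x̄ = (-12 − 3 + 7 + 4 + 8 − 8 − 4 − 3 − 7)/9 = -2.0000
Numerator Σ_{t=1}^{7}(x_t−x̄)(x_{t+2}−x̄) = -46.0000
Denominator Σ(x_t−x̄)² = 384.0000
r_2 = -46.0000 / 384.0000 = -0.120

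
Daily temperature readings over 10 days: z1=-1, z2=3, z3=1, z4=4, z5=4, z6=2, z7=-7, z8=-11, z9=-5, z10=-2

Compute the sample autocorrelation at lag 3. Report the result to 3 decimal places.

Mean z̄ = (-1 + 3 + 1 + 4 + 4 + 2 − 7 − 11 − 5 − 2)/10 = -1.2000
Σ(z_t−z̄)(z_{t+3}−z̄) = (1.0400) + (21.8400) + (7.0400) + (-30.1600) + (-50.9600) + (-12.1600) + (4.6400) = -58.7200
Denominator Σ(z_t−z̄)² = 231.6000
r_3 = -58.7200 / 231.6000 = -0.254

-0.254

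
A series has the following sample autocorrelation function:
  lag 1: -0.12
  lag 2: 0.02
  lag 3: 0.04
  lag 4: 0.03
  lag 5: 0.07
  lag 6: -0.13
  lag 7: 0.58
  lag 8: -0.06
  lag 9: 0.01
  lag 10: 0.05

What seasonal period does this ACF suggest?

7

The largest autocorrelation is r_7 = 0.58; the remaining lags stay at or below 0.07.
The dominant spike at lag 7 indicates a seasonal period of 7.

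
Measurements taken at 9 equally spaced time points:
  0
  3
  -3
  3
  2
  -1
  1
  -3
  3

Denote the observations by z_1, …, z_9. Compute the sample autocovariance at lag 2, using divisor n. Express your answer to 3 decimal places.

Mean z̄ = (0 + 3 − 3 + 3 + 2 − 1 + 1 − 3 + 3)/9 = 0.5556
Σ_{t=1}^{7}(z_t−z̄)(z_{t+2}−z̄) = 6.2716
γ_2 = 6.2716 / 9 = 0.697

0.697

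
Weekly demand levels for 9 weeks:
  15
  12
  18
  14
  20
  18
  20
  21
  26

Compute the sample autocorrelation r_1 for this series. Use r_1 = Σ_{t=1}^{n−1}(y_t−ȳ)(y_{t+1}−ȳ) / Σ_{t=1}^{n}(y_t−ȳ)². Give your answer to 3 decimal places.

Mean ȳ = (15 + 12 + 18 + 14 + 20 + 18 + 20 + 21 + 26)/9 = 18.2222
Numerator Σ_{t=1}^{8}(y_t−ȳ)(y_{t+1}−ȳ) = 40.6173
Denominator Σ(y_t−ȳ)² = 141.5556
r_1 = 40.6173 / 141.5556 = 0.287

0.287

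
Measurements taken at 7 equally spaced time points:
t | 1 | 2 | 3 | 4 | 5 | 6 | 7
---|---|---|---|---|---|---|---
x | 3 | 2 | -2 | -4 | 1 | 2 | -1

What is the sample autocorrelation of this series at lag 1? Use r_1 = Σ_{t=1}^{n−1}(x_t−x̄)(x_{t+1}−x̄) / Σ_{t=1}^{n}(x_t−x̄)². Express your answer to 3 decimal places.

0.158

Mean x̄ = (3 + 2 − 2 − 4 + 1 + 2 − 1)/7 = 0.1429
Deviations from mean: 2.8571, 1.8571, -2.1429, -4.1429, 0.8571, 1.8571, -1.1429
Σ(x_t−x̄)(x_{t+1}−x̄) = (5.3061) + (-3.9796) + (8.8776) + (-3.5510) + (1.5918) + (-2.1224) = 6.1224
Denominator Σ(x_t−x̄)² = 38.8571
r_1 = 6.1224 / 38.8571 = 0.158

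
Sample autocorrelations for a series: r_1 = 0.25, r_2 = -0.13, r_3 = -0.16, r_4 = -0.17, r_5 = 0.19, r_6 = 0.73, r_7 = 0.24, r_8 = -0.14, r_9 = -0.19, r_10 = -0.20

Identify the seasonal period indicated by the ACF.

The largest autocorrelation is r_6 = 0.73; the remaining lags stay at or below 0.25.
The dominant spike at lag 6 indicates a seasonal period of 6.

6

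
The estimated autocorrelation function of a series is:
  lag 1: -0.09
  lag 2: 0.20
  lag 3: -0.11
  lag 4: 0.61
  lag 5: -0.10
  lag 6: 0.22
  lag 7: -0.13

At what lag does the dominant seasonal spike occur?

4

The largest autocorrelation is r_4 = 0.61; the remaining lags stay at or below 0.22.
The dominant spike at lag 4 indicates a seasonal period of 4.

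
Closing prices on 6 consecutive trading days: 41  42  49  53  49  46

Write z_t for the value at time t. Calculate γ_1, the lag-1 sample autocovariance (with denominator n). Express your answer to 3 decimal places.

Mean z̄ = (41 + 42 + 49 + 53 + 49 + 46)/6 = 46.6667
Σ_{t=1}^{5}(z_t−z̄)(z_{t+1}−z̄) = 43.5556
γ_1 = 43.5556 / 6 = 7.259

7.259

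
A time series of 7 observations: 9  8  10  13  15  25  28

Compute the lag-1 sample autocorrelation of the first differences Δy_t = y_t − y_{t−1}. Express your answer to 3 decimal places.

-0.058

First differences Δy: -1, 2, 3, 2, 10, 3
Mean of differences = 3.1667
Numerator Σ(Δy_t−Δȳ)(Δy_{t+1}−Δȳ) = -3.8611
Denominator Σ(Δy_t−Δȳ)² = 66.8333
r_1(Δy) = -3.8611 / 66.8333 = -0.058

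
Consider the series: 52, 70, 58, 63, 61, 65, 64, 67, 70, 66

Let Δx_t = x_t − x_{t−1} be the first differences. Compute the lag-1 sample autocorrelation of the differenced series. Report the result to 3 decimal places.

-0.582

First differences Δx: 18, -12, 5, -2, 4, -1, 3, 3, -4
Mean of differences = 1.5556
Numerator Σ(Δx_t−Δx̄)(Δx_{t+1}−Δx̄) = -306.4198
Denominator Σ(Δx_t−Δx̄)² = 526.2222
r_1(Δx) = -306.4198 / 526.2222 = -0.582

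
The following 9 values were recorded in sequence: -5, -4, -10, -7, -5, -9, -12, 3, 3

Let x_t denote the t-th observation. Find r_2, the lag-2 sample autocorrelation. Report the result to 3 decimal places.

Mean x̄ = (-5 − 4 − 10 − 7 − 5 − 9 − 12 + 3 + 3)/9 = -5.1111
Numerator Σ_{t=1}^{7}(x_t−x̄)(x_{t+2}−x̄) = -84.0247
Denominator Σ(x_t−x̄)² = 222.8889
r_2 = -84.0247 / 222.8889 = -0.377

-0.377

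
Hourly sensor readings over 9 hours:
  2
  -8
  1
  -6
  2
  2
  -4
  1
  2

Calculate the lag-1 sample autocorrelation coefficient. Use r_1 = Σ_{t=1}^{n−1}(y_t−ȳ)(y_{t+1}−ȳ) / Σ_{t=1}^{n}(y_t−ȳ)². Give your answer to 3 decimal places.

-0.469

Mean ȳ = (2 − 8 + 1 − 6 + 2 + 2 − 4 + 1 + 2)/9 = -0.8889
Numerator Σ_{t=1}^{8}(y_t−ȳ)(y_{t+1}−ȳ) = -59.4568
Denominator Σ(y_t−ȳ)² = 126.8889
r_1 = -59.4568 / 126.8889 = -0.469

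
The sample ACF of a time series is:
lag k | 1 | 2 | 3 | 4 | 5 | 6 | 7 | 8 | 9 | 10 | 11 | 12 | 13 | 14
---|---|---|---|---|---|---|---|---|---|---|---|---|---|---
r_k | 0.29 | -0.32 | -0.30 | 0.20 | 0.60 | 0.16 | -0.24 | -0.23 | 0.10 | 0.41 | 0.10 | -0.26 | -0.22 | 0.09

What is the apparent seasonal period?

5

The largest autocorrelation is r_5 = 0.60, with a weaker echo at lag 10 (0.41); the remaining lags stay at or below 0.29.
The dominant spike at lag 5 indicates a seasonal period of 5.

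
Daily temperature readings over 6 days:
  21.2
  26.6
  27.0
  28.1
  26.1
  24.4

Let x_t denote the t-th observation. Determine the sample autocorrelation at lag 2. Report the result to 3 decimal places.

-0.193

Mean x̄ = (21.2 + 26.6 + 27.0 + 28.1 + 26.1 + 24.4)/6 = 25.5667
Numerator Σ_{t=1}^{4}(x_t−x̄)(x_{t+2}−x̄) = -5.8322
Denominator Σ(x_t−x̄)² = 30.2533
r_2 = -5.8322 / 30.2533 = -0.193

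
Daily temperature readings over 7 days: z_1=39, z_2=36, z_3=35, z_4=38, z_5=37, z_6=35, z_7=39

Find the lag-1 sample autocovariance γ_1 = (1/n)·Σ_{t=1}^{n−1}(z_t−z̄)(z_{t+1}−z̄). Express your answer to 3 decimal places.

Mean z̄ = (39 + 36 + 35 + 38 + 37 + 35 + 39)/7 = 37.0000
Σ_{t=1}^{6}(z_t−z̄)(z_{t+1}−z̄) = -6.0000
γ_1 = -6.0000 / 7 = -0.857

-0.857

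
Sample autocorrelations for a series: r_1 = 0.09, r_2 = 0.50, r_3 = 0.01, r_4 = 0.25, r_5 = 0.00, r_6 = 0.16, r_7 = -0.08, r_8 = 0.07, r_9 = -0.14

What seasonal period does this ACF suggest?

The largest autocorrelation is r_2 = 0.50, with weaker echoes at lags 4 (0.25) and 6 (0.16); the remaining lags stay at or below 0.09.
The dominant spike at lag 2 indicates a seasonal period of 2.

2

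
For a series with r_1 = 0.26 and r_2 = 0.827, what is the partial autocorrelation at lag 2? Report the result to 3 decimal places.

0.814

φ_{22} = (r_2 − r_1²) / (1 − r_1²)
r_1² = (0.26)² = 0.0676
Numerator = 0.827 − 0.0676 = 0.7594; denominator = 1 − 0.0676 = 0.9324
φ_{22} = 0.7594 / 0.9324 = 0.814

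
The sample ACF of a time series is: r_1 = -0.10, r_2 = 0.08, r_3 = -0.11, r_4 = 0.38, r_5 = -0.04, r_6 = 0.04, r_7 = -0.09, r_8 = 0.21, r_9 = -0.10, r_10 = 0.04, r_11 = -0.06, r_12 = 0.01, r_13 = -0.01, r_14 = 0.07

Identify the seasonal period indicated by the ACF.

The largest autocorrelation is r_4 = 0.38, with a weaker echo at lag 8 (0.21); the remaining lags stay at or below 0.08.
The dominant spike at lag 4 indicates a seasonal period of 4.

4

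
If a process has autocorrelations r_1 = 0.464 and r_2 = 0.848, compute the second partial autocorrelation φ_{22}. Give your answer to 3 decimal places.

0.806

φ_{22} = (r_2 − r_1²) / (1 − r_1²)
r_1² = (0.464)² = 0.215296
Numerator = 0.848 − 0.2153 = 0.6327; denominator = 1 − 0.2153 = 0.7847
φ_{22} = 0.6327 / 0.7847 = 0.806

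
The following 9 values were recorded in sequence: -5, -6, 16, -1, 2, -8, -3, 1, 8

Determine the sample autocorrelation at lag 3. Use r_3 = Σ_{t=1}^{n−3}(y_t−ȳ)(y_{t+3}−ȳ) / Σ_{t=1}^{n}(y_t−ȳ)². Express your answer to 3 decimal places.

Mean ȳ = (-5 − 6 + 16 − 1 + 2 − 8 − 3 + 1 + 8)/9 = 0.4444
Numerator Σ_{t=1}^{6}(y_t−ȳ)(y_{t+3}−ȳ) = -191.4815
Denominator Σ(y_t−ȳ)² = 458.2222
r_3 = -191.4815 / 458.2222 = -0.418

-0.418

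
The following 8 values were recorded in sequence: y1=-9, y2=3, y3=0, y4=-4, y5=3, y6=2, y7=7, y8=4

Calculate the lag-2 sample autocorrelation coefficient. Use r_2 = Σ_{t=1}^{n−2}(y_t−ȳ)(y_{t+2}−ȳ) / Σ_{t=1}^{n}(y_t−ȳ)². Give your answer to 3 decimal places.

Mean ȳ = (-9 + 3 + 0 − 4 + 3 + 2 + 7 + 4)/8 = 0.7500
Deviations from mean: -9.7500, 2.2500, -0.7500, -4.7500, 2.2500, 1.2500, 6.2500, 3.2500
Σ(y_t−ȳ)(y_{t+2}−ȳ) = (7.3125) + (-10.6875) + (-1.6875) + (-5.9375) + (14.0625) + (4.0625) = 7.1250
Denominator Σ(y_t−ȳ)² = 179.5000
r_2 = 7.1250 / 179.5000 = 0.040

0.040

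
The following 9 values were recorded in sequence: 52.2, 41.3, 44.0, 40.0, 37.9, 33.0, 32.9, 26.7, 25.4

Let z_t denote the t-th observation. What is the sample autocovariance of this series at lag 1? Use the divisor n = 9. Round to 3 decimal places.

Mean z̄ = (52.2 + 41.3 + 44.0 + 40.0 + 37.9 + 33.0 + 32.9 + 26.7 + 25.4)/9 = 37.0444
Σ_{t=1}^{8}(z_t−z̄)(z_{t+1}−z̄) = 293.8102
γ_1 = 293.8102 / 9 = 32.646

32.646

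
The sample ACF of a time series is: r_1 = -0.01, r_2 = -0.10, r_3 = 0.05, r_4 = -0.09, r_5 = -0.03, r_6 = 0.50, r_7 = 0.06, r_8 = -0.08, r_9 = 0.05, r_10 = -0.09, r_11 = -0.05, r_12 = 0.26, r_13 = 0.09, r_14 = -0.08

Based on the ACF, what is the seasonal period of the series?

6

The largest autocorrelation is r_6 = 0.50, with a weaker echo at lag 12 (0.26); the remaining lags stay at or below 0.09.
The dominant spike at lag 6 indicates a seasonal period of 6.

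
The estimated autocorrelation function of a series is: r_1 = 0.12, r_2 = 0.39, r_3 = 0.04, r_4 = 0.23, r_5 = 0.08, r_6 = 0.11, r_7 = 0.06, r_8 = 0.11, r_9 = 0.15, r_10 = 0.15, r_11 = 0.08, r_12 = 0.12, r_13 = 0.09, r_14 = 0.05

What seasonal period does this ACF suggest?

2

The largest autocorrelation is r_2 = 0.39, with a weaker echo at lag 4 (0.23); the remaining lags stay at or below 0.15.
The dominant spike at lag 2 indicates a seasonal period of 2.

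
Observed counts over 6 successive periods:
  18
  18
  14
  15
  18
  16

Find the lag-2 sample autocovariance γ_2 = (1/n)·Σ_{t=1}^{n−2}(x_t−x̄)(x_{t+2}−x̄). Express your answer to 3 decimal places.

-1.500

Mean x̄ = (18 + 18 + 14 + 15 + 18 + 16)/6 = 16.5000
Deviations: 1.5000, 1.5000, -2.5000, -1.5000, 1.5000, -0.5000
Σ_{t=1}^{4}(x_t−x̄)(x_{t+2}−x̄) = -9.0000
γ_2 = -9.0000 / 6 = -1.500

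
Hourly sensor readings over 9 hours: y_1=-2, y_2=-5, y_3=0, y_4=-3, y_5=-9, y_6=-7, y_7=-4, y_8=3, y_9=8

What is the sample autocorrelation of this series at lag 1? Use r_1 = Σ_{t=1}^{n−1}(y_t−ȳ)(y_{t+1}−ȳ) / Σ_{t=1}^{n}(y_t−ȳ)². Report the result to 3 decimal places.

0.382

Mean ȳ = (-2 − 5 + 0 − 3 − 9 − 7 − 4 + 3 + 8)/9 = -2.1111
Numerator Σ_{t=1}^{8}(y_t−ȳ)(y_{t+1}−ȳ) = 82.7654
Denominator Σ(y_t−ȳ)² = 216.8889
r_1 = 82.7654 / 216.8889 = 0.382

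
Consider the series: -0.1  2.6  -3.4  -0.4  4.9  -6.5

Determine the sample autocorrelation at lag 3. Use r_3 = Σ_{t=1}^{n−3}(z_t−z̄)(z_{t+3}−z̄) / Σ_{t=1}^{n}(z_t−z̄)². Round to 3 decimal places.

0.410

Mean z̄ = (-0.1 + 2.6 − 3.4 − 0.4 + 4.9 − 6.5)/6 = -0.4833
Deviations from mean: 0.3833, 3.0833, -2.9167, 0.0833, 5.3833, -6.0167
Σ(z_t−z̄)(z_{t+3}−z̄) = (0.0319) + (16.5986) + (17.5486) = 34.1792
Denominator Σ(z_t−z̄)² = 83.3483
r_3 = 34.1792 / 83.3483 = 0.410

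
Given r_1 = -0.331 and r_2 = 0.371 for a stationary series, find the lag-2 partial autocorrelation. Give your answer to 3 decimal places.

0.294

φ_{22} = (r_2 − r_1²) / (1 − r_1²)
r_1² = (-0.331)² = 0.109561
Numerator = 0.371 − 0.1096 = 0.2614; denominator = 1 − 0.1096 = 0.8904
φ_{22} = 0.2614 / 0.8904 = 0.294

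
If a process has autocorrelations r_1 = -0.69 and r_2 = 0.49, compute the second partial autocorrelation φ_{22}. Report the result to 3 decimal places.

φ_{22} = (r_2 − r_1²) / (1 − r_1²)
r_1² = (-0.69)² = 0.4761
Numerator = 0.49 − 0.4761 = 0.0139; denominator = 1 − 0.4761 = 0.5239
φ_{22} = 0.0139 / 0.5239 = 0.027

0.027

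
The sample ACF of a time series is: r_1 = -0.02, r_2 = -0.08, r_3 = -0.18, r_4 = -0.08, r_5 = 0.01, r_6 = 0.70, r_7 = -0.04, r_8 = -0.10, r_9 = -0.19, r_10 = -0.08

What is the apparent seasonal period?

The largest autocorrelation is r_6 = 0.70; the remaining lags stay at or below 0.01.
The dominant spike at lag 6 indicates a seasonal period of 6.

6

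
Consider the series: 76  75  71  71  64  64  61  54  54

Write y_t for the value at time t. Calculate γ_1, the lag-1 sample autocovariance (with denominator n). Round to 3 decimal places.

Mean ȳ = (76 + 75 + 71 + 71 + 64 + 64 + 61 + 54 + 54)/9 = 65.5556
Σ_{t=1}^{8}(y_t−ȳ)(y_{t+1}−ȳ) = 366.9136
γ_1 = 366.9136 / 9 = 40.768

40.768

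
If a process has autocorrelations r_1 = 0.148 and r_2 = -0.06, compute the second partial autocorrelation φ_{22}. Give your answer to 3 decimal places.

-0.084

φ_{22} = (r_2 − r_1²) / (1 − r_1²)
r_1² = (0.148)² = 0.021904
Numerator = -0.06 − 0.0219 = -0.0819; denominator = 1 − 0.0219 = 0.9781
φ_{22} = -0.0819 / 0.9781 = -0.084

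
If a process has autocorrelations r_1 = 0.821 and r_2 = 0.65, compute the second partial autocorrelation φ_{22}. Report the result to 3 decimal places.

φ_{22} = (r_2 − r_1²) / (1 − r_1²)
r_1² = (0.821)² = 0.674041
Numerator = 0.65 − 0.6740 = -0.0240; denominator = 1 − 0.6740 = 0.3260
φ_{22} = -0.0240 / 0.3260 = -0.074

-0.074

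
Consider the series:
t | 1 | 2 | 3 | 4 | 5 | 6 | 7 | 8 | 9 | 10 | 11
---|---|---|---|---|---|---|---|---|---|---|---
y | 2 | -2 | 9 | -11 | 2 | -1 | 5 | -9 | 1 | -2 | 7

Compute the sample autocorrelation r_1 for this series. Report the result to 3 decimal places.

Mean ȳ = (2 − 2 + 9 − 11 + 2 − 1 + 5 − 9 + 1 − 2 + 7)/11 = 0.0909
Numerator Σ_{t=1}^{10}(y_t−ȳ)(y_{t+1}−ȳ) = -219.2810
Denominator Σ(y_t−ȳ)² = 374.9091
r_1 = -219.2810 / 374.9091 = -0.585

-0.585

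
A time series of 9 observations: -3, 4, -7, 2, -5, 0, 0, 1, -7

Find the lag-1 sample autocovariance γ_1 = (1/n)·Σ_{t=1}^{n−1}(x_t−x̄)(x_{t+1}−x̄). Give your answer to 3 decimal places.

-9.123

Mean x̄ = (-3 + 4 − 7 + 2 − 5 + 0 + 0 + 1 − 7)/9 = -1.6667
Σ_{t=1}^{8}(x_t−x̄)(x_{t+1}−x̄) = -82.1111
γ_1 = -82.1111 / 9 = -9.123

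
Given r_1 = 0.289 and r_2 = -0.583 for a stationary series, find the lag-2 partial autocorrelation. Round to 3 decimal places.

φ_{22} = (r_2 − r_1²) / (1 − r_1²)
r_1² = (0.289)² = 0.083521
Numerator = -0.583 − 0.0835 = -0.6665; denominator = 1 − 0.0835 = 0.9165
φ_{22} = -0.6665 / 0.9165 = -0.727

-0.727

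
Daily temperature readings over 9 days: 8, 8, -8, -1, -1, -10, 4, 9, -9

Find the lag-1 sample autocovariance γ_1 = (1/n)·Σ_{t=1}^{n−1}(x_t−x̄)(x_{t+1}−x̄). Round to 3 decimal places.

-7.333

Mean x̄ = (8 + 8 − 8 − 1 − 1 − 10 + 4 + 9 − 9)/9 = 0.0000
Σ_{t=1}^{8}(x_t−x̄)(x_{t+1}−x̄) = -66.0000
γ_1 = -66.0000 / 9 = -7.333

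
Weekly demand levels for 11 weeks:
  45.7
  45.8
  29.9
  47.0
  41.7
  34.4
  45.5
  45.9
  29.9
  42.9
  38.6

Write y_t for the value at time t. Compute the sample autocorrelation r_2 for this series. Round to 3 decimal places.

-0.279

Mean ȳ = (45.7 + 45.8 + 29.9 + 47.0 + 41.7 + 34.4 + 45.5 + 45.9 + 29.9 + 42.9 + 38.6)/11 = 40.6636
Numerator Σ_{t=1}^{9}(y_t−ȳ)(y_{t+2}−ȳ) = -118.4281
Denominator Σ(y_t−ȳ)² = 423.9855
r_2 = -118.4281 / 423.9855 = -0.279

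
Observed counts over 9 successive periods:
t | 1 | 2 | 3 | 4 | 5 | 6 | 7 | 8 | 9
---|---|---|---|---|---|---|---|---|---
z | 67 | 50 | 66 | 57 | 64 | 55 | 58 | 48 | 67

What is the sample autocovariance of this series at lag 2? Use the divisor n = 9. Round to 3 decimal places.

Mean z̄ = (67 + 50 + 66 + 57 + 64 + 55 + 58 + 48 + 67)/9 = 59.1111
Σ_{t=1}^{7}(z_t−z̄)(z_{t+2}−z̄) = 147.4198
γ_2 = 147.4198 / 9 = 16.380

16.380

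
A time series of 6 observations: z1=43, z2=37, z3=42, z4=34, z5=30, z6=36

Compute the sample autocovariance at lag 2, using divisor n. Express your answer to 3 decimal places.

-0.333

Mean z̄ = (43 + 37 + 42 + 34 + 30 + 36)/6 = 37.0000
Deviations: 6.0000, 0.0000, 5.0000, -3.0000, -7.0000, -1.0000
Σ_{t=1}^{4}(z_t−z̄)(z_{t+2}−z̄) = -2.0000
γ_2 = -2.0000 / 6 = -0.333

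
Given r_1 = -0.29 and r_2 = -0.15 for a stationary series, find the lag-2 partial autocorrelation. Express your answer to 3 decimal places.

φ_{22} = (r_2 − r_1²) / (1 − r_1²)
r_1² = (-0.29)² = 0.0841
Numerator = -0.15 − 0.0841 = -0.2341; denominator = 1 − 0.0841 = 0.9159
φ_{22} = -0.2341 / 0.9159 = -0.256

-0.256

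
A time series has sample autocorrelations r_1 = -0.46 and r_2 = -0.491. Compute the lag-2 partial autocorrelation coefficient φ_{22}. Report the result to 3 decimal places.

φ_{22} = (r_2 − r_1²) / (1 − r_1²)
r_1² = (-0.46)² = 0.2116
Numerator = -0.491 − 0.2116 = -0.7026; denominator = 1 − 0.2116 = 0.7884
φ_{22} = -0.7026 / 0.7884 = -0.891

-0.891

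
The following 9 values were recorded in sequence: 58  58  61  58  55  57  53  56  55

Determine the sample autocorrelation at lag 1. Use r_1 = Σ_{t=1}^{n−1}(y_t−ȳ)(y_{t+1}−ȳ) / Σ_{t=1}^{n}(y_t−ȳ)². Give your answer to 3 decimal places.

0.292

Mean ȳ = (58 + 58 + 61 + 58 + 55 + 57 + 53 + 56 + 55)/9 = 56.7778
Numerator Σ_{t=1}^{8}(y_t−ȳ)(y_{t+1}−ȳ) = 12.7284
Denominator Σ(y_t−ȳ)² = 43.5556
r_1 = 12.7284 / 43.5556 = 0.292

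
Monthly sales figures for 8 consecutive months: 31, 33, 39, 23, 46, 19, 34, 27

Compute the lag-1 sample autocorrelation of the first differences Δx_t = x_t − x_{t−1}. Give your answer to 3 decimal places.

-0.867

First differences Δx: 2, 6, -16, 23, -27, 15, -7
Mean of differences = -0.5714
Numerator Σ(Δx_t−Δx̄)(Δx_{t+1}−Δx̄) = -1582.7551
Denominator Σ(Δx_t−Δx̄)² = 1825.7143
r_1(Δx) = -1582.7551 / 1825.7143 = -0.867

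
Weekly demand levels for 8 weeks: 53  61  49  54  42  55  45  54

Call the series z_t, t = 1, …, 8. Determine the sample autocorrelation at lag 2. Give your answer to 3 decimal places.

Mean z̄ = (53 + 61 + 49 + 54 + 42 + 55 + 45 + 54)/8 = 51.6250
Deviations from mean: 1.3750, 9.3750, -2.6250, 2.3750, -9.6250, 3.3750, -6.6250, 2.3750
Numerator Σ_{t=1}^{6}(z_t−z̄)(z_{t+2}−z̄) = 123.7188
Denominator Σ(z_t−z̄)² = 255.8750
r_2 = 123.7188 / 255.8750 = 0.484

0.484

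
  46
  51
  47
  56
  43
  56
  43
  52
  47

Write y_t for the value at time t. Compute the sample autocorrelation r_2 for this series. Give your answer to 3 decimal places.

Mean ȳ = (46 + 51 + 47 + 56 + 43 + 56 + 43 + 52 + 47)/9 = 49.0000
Σ(y_t−ȳ)(y_{t+2}−ȳ) = (6.0000) + (14.0000) + (12.0000) + (49.0000) + (36.0000) + (21.0000) + (12.0000) = 150.0000
Denominator Σ(y_t−ȳ)² = 200.0000
r_2 = 150.0000 / 200.0000 = 0.750

0.750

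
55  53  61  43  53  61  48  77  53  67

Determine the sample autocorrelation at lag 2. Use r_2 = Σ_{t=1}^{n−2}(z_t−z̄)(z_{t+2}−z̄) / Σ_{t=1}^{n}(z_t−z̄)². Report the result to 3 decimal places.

0.381

Mean z̄ = (55 + 53 + 61 + 43 + 53 + 61 + 48 + 77 + 53 + 67)/10 = 57.1000
Numerator Σ_{t=1}^{8}(z_t−z̄)(z_{t+2}−z̄) = 327.8800
Denominator Σ(z_t−z̄)² = 860.9000
r_2 = 327.8800 / 860.9000 = 0.381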